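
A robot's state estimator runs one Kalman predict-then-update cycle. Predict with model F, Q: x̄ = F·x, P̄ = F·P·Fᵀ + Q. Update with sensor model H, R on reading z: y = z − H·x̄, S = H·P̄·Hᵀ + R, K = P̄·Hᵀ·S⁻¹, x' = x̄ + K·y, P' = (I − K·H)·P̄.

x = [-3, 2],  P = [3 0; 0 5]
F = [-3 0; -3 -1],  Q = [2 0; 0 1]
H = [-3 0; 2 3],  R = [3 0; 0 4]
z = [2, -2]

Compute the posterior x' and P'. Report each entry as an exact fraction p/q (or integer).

x' = [-374/805, -10/23]
P' = [2168/7245 -4/23; -4/23 12/23]

x̄ = F·x = [9, 7]
P̄ = F·P·Fᵀ + Q = [29 27; 27 33]
y = z − H·x̄ = [29, -41]
S = H·P̄·Hᵀ + R = [264 -417; -417 741]
K = P̄·Hᵀ·S⁻¹ = [-2168/7245 139/7245; 4/23 7/23]
x' = x̄ + K·y = [-374/805, -10/23]
P' = (I − K·H)·P̄ = [2168/7245 -4/23; -4/23 12/23]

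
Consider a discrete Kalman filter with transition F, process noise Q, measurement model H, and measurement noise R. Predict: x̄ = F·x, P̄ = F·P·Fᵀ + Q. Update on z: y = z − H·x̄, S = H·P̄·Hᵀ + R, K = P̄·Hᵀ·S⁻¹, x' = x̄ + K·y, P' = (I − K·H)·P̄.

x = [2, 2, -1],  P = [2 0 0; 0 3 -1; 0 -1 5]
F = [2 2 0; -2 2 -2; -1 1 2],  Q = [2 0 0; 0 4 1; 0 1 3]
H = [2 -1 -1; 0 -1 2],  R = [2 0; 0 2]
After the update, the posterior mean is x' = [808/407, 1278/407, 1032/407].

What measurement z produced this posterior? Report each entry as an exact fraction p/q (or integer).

x̄ = F·x = [8, 2, -2]
P̄ = F·P·Fᵀ + Q = [22 8 -2; 8 52 -11; -2 -11 24]
S = H·P̄·Hᵀ + R = [120 -9; -9 194]
K = P̄·Hᵀ·S⁻¹ = [7264/23199 -366/7733; -5516/23199 -3035/7733; -2767/23199 2309/7733]
x' − x̄ = [-2448/407, 464/407, 1846/407] = K·y
y = (KᵀK)⁻¹·Kᵀ·(x' − x̄) = [-18, 8]
z = y + H·x̄ = [-18, 8] + [16, -6] = [-2, 2]

z = [-2, 2]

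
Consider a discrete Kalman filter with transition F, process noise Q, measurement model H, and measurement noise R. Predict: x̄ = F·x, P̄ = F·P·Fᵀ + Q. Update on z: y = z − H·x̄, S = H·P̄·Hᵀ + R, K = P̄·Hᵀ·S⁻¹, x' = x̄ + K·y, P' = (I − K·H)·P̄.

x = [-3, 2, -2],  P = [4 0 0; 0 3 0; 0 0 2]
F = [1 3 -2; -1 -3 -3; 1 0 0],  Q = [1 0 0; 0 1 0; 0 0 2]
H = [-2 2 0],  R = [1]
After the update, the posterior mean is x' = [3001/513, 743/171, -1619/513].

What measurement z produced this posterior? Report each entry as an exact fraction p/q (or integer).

z = [-3]

x̄ = F·x = [7, 3, -3]
P̄ = F·P·Fᵀ + Q = [40 -19 4; -19 50 -4; 4 -4 6]
S = H·P̄·Hᵀ + R = [513]
K = P̄·Hᵀ·S⁻¹ = [-118/513; 46/171; -16/513]
x' − x̄ = [-590/513, 230/171, -80/513] = K·y
y = (KᵀK)⁻¹·Kᵀ·(x' − x̄) = [5]
z = y + H·x̄ = [5] + [-8] = [-3]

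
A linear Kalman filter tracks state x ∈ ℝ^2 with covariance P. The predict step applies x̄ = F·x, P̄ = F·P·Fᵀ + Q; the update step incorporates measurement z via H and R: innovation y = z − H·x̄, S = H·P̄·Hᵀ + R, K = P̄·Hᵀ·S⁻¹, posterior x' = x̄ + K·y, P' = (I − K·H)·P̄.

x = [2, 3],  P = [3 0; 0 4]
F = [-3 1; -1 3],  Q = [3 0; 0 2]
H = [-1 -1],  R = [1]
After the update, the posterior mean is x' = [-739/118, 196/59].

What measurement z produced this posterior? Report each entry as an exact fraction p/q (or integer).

z = [3]

x̄ = F·x = [-3, 7]
P̄ = F·P·Fᵀ + Q = [34 21; 21 41]
S = H·P̄·Hᵀ + R = [118]
K = P̄·Hᵀ·S⁻¹ = [-55/118; -31/59]
x' − x̄ = [-385/118, -217/59] = K·y
y = (KᵀK)⁻¹·Kᵀ·(x' − x̄) = [7]
z = y + H·x̄ = [7] + [-4] = [3]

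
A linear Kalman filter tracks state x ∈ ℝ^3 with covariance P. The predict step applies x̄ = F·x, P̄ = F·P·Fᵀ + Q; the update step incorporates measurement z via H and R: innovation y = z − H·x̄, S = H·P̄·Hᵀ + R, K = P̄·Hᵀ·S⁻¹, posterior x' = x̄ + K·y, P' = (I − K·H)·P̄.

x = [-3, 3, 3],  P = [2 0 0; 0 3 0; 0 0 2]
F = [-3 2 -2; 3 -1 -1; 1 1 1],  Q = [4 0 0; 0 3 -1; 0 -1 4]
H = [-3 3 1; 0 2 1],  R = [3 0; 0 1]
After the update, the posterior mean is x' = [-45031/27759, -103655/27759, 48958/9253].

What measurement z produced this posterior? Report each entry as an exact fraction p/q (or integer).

z = [-1, -2]

x̄ = F·x = [9, -15, 3]
P̄ = F·P·Fᵀ + Q = [42 -20 -4; -20 26 0; -4 0 11]
S = H·P̄·Hᵀ + R = [1010 299; 299 116]
K = P̄·Hᵀ·S⁻¹ = [-8884/27759 12370/27759; 460/27759 11258/27759; -207/9253 1411/9253]
x' − x̄ = [-294862/27759, 312730/27759, 21199/9253] = K·y
y = (KᵀK)⁻¹·Kᵀ·(x' − x̄) = [68, 25]
z = y + H·x̄ = [68, 25] + [-69, -27] = [-1, -2]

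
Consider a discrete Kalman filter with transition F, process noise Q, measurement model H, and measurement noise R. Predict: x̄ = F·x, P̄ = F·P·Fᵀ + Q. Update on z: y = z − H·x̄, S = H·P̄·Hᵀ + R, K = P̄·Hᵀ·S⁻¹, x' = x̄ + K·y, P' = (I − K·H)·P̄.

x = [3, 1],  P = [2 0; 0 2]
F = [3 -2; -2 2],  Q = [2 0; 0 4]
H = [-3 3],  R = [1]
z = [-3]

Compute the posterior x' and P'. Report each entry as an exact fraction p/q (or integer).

x̄ = F·x = [7, -4]
P̄ = F·P·Fᵀ + Q = [28 -20; -20 20]
y = z − H·x̄ = [30]
S = H·P̄·Hᵀ + R = [793]
K = P̄·Hᵀ·S⁻¹ = [-144/793; 120/793]
x' = x̄ + K·y = [1231/793, 428/793]
P' = (I − K·H)·P̄ = [1468/793 1420/793; 1420/793 1460/793]

x' = [1231/793, 428/793]
P' = [1468/793 1420/793; 1420/793 1460/793]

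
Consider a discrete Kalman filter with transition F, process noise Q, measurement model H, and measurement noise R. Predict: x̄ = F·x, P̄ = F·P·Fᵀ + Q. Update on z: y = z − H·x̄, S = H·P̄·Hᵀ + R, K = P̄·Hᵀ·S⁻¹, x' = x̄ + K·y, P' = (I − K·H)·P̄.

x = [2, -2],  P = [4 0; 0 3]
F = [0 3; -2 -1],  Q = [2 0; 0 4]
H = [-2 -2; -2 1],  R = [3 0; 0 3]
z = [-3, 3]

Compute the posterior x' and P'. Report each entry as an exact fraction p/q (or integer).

x' = [-4171/7346, 13681/7346]
P' = [3017/7346 -1199/7346; -1199/7346 4757/7346]

x̄ = F·x = [-6, -2]
P̄ = F·P·Fᵀ + Q = [29 -9; -9 23]
y = z − H·x̄ = [-19, -7]
S = H·P̄·Hᵀ + R = [139 52; 52 178]
K = P̄·Hᵀ·S⁻¹ = [-606/3673 -2411/7346; -1186/3673 2385/7346]
x' = x̄ + K·y = [-4171/7346, 13681/7346]
P' = (I − K·H)·P̄ = [3017/7346 -1199/7346; -1199/7346 4757/7346]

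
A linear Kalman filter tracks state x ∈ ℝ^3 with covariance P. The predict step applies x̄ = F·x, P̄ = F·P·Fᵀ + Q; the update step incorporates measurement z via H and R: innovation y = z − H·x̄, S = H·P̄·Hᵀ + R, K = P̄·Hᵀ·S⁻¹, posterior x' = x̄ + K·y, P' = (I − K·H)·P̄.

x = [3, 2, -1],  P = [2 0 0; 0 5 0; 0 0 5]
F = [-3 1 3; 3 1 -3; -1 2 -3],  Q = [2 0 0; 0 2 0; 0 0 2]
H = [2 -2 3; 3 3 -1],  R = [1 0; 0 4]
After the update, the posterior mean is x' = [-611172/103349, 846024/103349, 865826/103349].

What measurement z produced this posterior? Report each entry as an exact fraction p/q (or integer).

x̄ = F·x = [-10, 14, 4]
P̄ = F·P·Fᵀ + Q = [70 -58 -29; -58 70 49; -29 49 69]
S = H·P̄·Hᵀ + R = [710 129; 129 169]
K = P̄·Hᵀ·S⁻¹ = [20176/103349 24349/103349; -16744/103349 4831/103349; 9780/103349 -12969/103349]
x' − x̄ = [422318/103349, -600862/103349, 452430/103349] = K·y
y = (KᵀK)⁻¹·Kᵀ·(x' − x̄) = [33, -10]
z = y + H·x̄ = [33, -10] + [-36, 8] = [-3, -2]

z = [-3, -2]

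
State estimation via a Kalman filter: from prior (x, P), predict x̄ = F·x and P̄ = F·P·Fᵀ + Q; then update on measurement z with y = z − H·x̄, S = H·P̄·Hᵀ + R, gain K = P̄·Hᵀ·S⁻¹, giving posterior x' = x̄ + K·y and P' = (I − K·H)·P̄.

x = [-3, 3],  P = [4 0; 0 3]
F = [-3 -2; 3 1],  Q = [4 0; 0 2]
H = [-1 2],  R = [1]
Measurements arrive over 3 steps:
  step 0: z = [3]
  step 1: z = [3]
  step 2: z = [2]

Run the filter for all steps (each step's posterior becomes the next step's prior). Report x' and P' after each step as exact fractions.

step 0: x' = [-1293/385, -78/385], P' = [1524/385 694/385; 694/385 409/385]
step 1: x' = [-334461/184961, 103659/184961], P' = [532852/184961 233036/184961; 233036/184961 145967/184961]
step 2: x' = [-94955055/64679569, 15719324/64679569], P' = [186248612/64679569 81481474/64679569; 81481474/64679569 51042973/64679569]

step 0: x̄ = F·x = [3, -6]
step 0: P̄ = F·P·Fᵀ + Q = [52 -42; -42 41]
step 0: y = z − H·x̄ = [18]
step 0: S = H·P̄·Hᵀ + R = [385]
step 0: K = P̄·Hᵀ·S⁻¹ = [-136/385; 124/385]
step 0: x' = x̄ + K·y = [-1293/385, -78/385]
step 0: P' = (I − K·H)·P̄ = [1524/385 694/385; 694/385 409/385]
step 1: x̄ = F·x = [807/77, -3957/385]
step 1: P̄ = F·P·Fᵀ + Q = [5044/77 -4156/77; -4156/77 19059/385]
step 1: y = z − H·x̄ = [1872/55]
step 1: S = H·P̄·Hᵀ + R = [26423/55]
step 1: K = P̄·Hᵀ·S⁻¹ = [-9540/26423; 8414/26423]
step 1: x' = x̄ + K·y = [-334461/184961, 103659/184961]
step 1: P' = (I − K·H)·P̄ = [532852/184961 233036/184961; 233036/184961 145967/184961]
step 2: x̄ = F·x = [796065/184961, -128532/26423]
step 2: P̄ = F·P·Fᵀ + Q = [8915812/184961 -1026418/26423; -1026418/26423 958539/26423]
step 2: y = z − H·x̄ = [2965435/184961]
step 2: S = H·P̄·Hᵀ + R = [64679569/184961]
step 2: K = P̄·Hᵀ·S⁻¹ = [-23285664/64679569; 20604472/64679569]
step 2: x' = x̄ + K·y = [-94955055/64679569, 15719324/64679569]
step 2: P' = (I − K·H)·P̄ = [186248612/64679569 81481474/64679569; 81481474/64679569 51042973/64679569]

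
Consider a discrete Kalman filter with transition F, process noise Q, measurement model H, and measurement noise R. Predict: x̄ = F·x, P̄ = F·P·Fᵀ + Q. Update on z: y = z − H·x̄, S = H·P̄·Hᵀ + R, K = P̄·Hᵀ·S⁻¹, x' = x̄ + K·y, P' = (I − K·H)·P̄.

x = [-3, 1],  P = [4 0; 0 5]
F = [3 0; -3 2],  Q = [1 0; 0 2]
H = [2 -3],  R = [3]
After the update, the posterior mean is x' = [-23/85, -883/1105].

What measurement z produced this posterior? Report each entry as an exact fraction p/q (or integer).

x̄ = F·x = [-9, 11]
P̄ = F·P·Fᵀ + Q = [37 -36; -36 58]
S = H·P̄·Hᵀ + R = [1105]
K = P̄·Hᵀ·S⁻¹ = [14/85; -246/1105]
x' − x̄ = [742/85, -13038/1105] = K·y
y = (KᵀK)⁻¹·Kᵀ·(x' − x̄) = [53]
z = y + H·x̄ = [53] + [-51] = [2]

z = [2]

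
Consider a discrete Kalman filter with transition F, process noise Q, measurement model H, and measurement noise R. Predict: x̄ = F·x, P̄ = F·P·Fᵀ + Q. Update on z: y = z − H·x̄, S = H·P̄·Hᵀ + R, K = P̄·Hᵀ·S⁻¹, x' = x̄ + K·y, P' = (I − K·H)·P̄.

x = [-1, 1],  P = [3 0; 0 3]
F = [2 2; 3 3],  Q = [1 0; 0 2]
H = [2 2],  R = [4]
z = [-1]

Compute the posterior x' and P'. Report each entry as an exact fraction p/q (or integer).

x' = [-61/308, -23/77]
P' = [129/154 -34/77; -34/77 80/77]

x̄ = F·x = [0, 0]
P̄ = F·P·Fᵀ + Q = [25 36; 36 56]
y = z − H·x̄ = [-1]
S = H·P̄·Hᵀ + R = [616]
K = P̄·Hᵀ·S⁻¹ = [61/308; 23/77]
x' = x̄ + K·y = [-61/308, -23/77]
P' = (I − K·H)·P̄ = [129/154 -34/77; -34/77 80/77]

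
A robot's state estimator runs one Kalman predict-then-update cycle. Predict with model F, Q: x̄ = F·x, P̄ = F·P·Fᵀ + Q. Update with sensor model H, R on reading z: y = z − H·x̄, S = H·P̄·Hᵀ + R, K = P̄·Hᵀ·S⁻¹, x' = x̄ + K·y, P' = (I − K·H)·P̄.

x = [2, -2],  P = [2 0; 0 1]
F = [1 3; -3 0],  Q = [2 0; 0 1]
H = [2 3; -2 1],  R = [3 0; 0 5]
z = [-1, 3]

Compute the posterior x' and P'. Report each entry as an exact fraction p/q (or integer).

x' = [-6732/4853, 6140/14559]
P' = [3441/4853 -1718/4853; -1718/4853 7037/14559]

x̄ = F·x = [-4, -6]
P̄ = F·P·Fᵀ + Q = [13 -6; -6 19]
y = z − H·x̄ = [25, 1]
S = H·P̄·Hᵀ + R = [154 29; 29 100]
K = P̄·Hᵀ·S⁻¹ = [576/4853 -1720/4853; 3601/14559 3469/14559]
x' = x̄ + K·y = [-6732/4853, 6140/14559]
P' = (I − K·H)·P̄ = [3441/4853 -1718/4853; -1718/4853 7037/14559]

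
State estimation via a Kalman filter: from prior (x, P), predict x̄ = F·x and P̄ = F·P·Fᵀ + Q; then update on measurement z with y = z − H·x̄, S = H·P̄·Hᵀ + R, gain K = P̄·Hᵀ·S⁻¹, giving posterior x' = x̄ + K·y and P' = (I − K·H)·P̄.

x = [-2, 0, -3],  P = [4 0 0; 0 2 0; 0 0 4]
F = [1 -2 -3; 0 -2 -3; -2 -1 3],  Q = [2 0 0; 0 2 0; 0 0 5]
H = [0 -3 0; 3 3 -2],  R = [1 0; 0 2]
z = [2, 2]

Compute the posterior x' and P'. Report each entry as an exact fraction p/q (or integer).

x' = [-30381/70283, -42877/70283, -177261/70283]
P' = [174392/70283 222/70283 252938/70283; 222/70283 7656/70283 11650/70283; 252938/70283 11650/70283 418091/70283]

x̄ = F·x = [7, 9, -5]
P̄ = F·P·Fᵀ + Q = [50 44 -40; 44 46 -32; -40 -32 59]
y = z − H·x̄ = [29, -56]
S = H·P̄·Hᵀ + R = [415 -1002; -1002 2758]
K = P̄·Hᵀ·S⁻¹ = [-666/70283 8983/70283; -22968/70283 167/70283; -34950/70283 -21209/70283]
x' = x̄ + K·y = [-30381/70283, -42877/70283, -177261/70283]
P' = (I − K·H)·P̄ = [174392/70283 222/70283 252938/70283; 222/70283 7656/70283 11650/70283; 252938/70283 11650/70283 418091/70283]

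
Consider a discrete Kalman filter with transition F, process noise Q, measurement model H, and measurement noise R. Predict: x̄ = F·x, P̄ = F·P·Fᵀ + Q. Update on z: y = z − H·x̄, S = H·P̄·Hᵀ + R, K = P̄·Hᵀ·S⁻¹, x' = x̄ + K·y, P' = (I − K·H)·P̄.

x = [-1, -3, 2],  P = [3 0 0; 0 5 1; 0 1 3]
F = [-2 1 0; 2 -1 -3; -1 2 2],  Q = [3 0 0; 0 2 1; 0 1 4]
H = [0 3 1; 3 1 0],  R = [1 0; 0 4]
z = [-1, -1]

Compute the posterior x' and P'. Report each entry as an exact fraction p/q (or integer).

x' = [-25313/31199, 36520/31199, -20368/4457]
P' = [24316/31199 -31596/31199 12908/4457; -31596/31199 91208/31199 -37196/4457; 12908/4457 -37196/4457 110349/4457]

x̄ = F·x = [-1, -5, -1]
P̄ = F·P·Fᵀ + Q = [20 -20 18; -20 52 -41; 18 -41 47]
y = z − H·x̄ = [15, 7]
S = H·P̄·Hᵀ + R = [270 -11; -11 116]
K = P̄·Hᵀ·S⁻¹ = [-4432/31199 10338/31199; 13252/31199 -895/31199; -1239/4457 382/4457]
x' = x̄ + K·y = [-25313/31199, 36520/31199, -20368/4457]
P' = (I − K·H)·P̄ = [24316/31199 -31596/31199 12908/4457; -31596/31199 91208/31199 -37196/4457; 12908/4457 -37196/4457 110349/4457]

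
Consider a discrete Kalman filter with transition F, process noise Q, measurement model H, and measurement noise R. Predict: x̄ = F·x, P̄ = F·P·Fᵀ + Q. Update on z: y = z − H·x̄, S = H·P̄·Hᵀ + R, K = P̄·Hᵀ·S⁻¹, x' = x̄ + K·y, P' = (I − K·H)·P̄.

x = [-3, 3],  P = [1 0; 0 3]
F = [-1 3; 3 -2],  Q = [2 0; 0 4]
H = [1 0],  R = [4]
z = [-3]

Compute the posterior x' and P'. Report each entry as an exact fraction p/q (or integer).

x̄ = F·x = [12, -15]
P̄ = F·P·Fᵀ + Q = [30 -21; -21 25]
y = z − H·x̄ = [-15]
S = H·P̄·Hᵀ + R = [34]
K = P̄·Hᵀ·S⁻¹ = [15/17; -21/34]
x' = x̄ + K·y = [-21/17, -195/34]
P' = (I − K·H)·P̄ = [60/17 -42/17; -42/17 409/34]

x' = [-21/17, -195/34]
P' = [60/17 -42/17; -42/17 409/34]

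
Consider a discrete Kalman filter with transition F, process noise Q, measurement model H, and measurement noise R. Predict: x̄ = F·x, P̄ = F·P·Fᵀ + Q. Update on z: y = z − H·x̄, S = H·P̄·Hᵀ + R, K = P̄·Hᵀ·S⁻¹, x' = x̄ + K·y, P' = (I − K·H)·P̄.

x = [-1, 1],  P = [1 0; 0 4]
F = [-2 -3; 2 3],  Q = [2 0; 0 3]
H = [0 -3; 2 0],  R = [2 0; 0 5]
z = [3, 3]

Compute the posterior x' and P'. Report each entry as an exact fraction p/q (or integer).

x̄ = F·x = [-1, 1]
P̄ = F·P·Fᵀ + Q = [42 -40; -40 43]
y = z − H·x̄ = [6, 5]
S = H·P̄·Hᵀ + R = [389 240; 240 173]
K = P̄·Hᵀ·S⁻¹ = [600/9697 3876/9697; -3117/9697 -160/9697]
x' = x̄ + K·y = [13283/9697, -9805/9697]
P' = (I − K·H)·P̄ = [9690/9697 -400/9697; -400/9697 2078/9697]

x' = [13283/9697, -9805/9697]
P' = [9690/9697 -400/9697; -400/9697 2078/9697]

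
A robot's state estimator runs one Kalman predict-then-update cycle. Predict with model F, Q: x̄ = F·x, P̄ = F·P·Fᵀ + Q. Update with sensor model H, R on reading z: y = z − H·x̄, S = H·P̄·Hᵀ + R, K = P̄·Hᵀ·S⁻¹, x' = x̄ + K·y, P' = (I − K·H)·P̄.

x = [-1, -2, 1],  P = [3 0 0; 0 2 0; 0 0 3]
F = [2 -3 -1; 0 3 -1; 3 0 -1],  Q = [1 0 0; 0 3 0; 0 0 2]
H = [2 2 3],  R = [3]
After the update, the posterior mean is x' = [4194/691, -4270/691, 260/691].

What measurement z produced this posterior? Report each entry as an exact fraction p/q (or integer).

z = [1]

x̄ = F·x = [3, -7, -4]
P̄ = F·P·Fᵀ + Q = [34 -15 21; -15 24 3; 21 3 32]
S = H·P̄·Hᵀ + R = [691]
K = P̄·Hᵀ·S⁻¹ = [101/691; 27/691; 144/691]
x' − x̄ = [2121/691, 567/691, 3024/691] = K·y
y = (KᵀK)⁻¹·Kᵀ·(x' − x̄) = [21]
z = y + H·x̄ = [21] + [-20] = [1]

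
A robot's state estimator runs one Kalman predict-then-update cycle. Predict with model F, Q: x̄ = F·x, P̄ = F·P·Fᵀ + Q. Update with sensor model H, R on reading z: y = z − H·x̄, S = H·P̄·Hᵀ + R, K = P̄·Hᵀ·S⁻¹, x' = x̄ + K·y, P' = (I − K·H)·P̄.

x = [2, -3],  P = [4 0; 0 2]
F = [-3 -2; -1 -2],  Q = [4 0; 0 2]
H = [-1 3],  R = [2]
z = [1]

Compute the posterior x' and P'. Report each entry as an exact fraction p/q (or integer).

x̄ = F·x = [0, 4]
P̄ = F·P·Fᵀ + Q = [48 20; 20 14]
y = z − H·x̄ = [-11]
S = H·P̄·Hᵀ + R = [56]
K = P̄·Hᵀ·S⁻¹ = [3/14; 11/28]
x' = x̄ + K·y = [-33/14, -9/28]
P' = (I − K·H)·P̄ = [318/7 107/7; 107/7 75/14]

x' = [-33/14, -9/28]
P' = [318/7 107/7; 107/7 75/14]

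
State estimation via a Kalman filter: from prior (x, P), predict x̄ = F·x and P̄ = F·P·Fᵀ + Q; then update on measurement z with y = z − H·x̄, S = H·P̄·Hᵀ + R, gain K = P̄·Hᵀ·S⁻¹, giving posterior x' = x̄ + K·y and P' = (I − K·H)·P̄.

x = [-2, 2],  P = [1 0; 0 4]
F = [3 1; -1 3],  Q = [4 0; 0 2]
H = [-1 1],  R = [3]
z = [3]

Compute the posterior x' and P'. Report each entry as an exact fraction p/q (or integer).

x̄ = F·x = [-4, 8]
P̄ = F·P·Fᵀ + Q = [17 9; 9 39]
y = z − H·x̄ = [-9]
S = H·P̄·Hᵀ + R = [41]
K = P̄·Hᵀ·S⁻¹ = [-8/41; 30/41]
x' = x̄ + K·y = [-92/41, 58/41]
P' = (I − K·H)·P̄ = [633/41 609/41; 609/41 699/41]

x' = [-92/41, 58/41]
P' = [633/41 609/41; 609/41 699/41]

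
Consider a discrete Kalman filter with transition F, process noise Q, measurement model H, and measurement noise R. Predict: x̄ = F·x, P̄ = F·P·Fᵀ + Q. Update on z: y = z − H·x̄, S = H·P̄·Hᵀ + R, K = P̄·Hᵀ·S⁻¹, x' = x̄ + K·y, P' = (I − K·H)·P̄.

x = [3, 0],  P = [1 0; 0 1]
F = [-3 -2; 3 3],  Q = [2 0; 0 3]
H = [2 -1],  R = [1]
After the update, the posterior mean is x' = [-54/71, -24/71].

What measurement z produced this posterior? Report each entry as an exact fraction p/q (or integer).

x̄ = F·x = [-9, 9]
P̄ = F·P·Fᵀ + Q = [15 -15; -15 21]
S = H·P̄·Hᵀ + R = [142]
K = P̄·Hᵀ·S⁻¹ = [45/142; -51/142]
x' − x̄ = [585/71, -663/71] = K·y
y = (KᵀK)⁻¹·Kᵀ·(x' − x̄) = [26]
z = y + H·x̄ = [26] + [-27] = [-1]

z = [-1]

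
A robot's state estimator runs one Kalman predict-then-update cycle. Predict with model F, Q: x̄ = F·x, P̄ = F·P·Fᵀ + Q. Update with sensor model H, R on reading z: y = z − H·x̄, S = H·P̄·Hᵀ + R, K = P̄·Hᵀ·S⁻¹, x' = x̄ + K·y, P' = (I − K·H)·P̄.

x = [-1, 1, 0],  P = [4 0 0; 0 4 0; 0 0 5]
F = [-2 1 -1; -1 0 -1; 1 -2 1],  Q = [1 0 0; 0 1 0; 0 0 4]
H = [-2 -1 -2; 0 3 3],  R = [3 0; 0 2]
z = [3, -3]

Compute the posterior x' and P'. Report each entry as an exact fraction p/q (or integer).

x' = [-6241/9846, -703/1094, -3881/9846]
P' = [25501/9846 3059/1094 -29977/9846; 3059/1094 4883/1094 -4965/1094; -29977/9846 -4965/1094 47575/9846]

x̄ = F·x = [3, 1, -3]
P̄ = F·P·Fᵀ + Q = [26 13 -21; 13 10 -9; -21 -9 29]
y = z − H·x̄ = [4, 3]
S = H·P̄·Hᵀ + R = [81 -75; -75 191]
K = P̄·Hᵀ·S⁻¹ = [-6193/9846 -1223/3282; -357/1094 -123/1094; 3163/9846 1445/3282]
x' = x̄ + K·y = [-6241/9846, -703/1094, -3881/9846]
P' = (I − K·H)·P̄ = [25501/9846 3059/1094 -29977/9846; 3059/1094 4883/1094 -4965/1094; -29977/9846 -4965/1094 47575/9846]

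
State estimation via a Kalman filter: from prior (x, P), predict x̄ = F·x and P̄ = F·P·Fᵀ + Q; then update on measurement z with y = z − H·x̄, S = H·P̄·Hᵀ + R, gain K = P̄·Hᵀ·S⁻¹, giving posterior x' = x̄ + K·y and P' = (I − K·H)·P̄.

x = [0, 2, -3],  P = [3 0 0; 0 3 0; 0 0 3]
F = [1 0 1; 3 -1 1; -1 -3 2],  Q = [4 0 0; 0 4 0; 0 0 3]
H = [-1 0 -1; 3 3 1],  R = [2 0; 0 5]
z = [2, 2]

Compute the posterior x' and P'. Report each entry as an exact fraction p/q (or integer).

x' = [37/72, 17/16, -17/6]
P' = [24181/6732 -3347/1496 -2018/561; -3347/1496 6385/2992 609/374; -2018/561 609/374 1027/187]

x̄ = F·x = [-3, -5, -12]
P̄ = F·P·Fᵀ + Q = [10 12 3; 12 37 6; 3 6 45]
y = z − H·x̄ = [-13, 38]
S = H·P̄·Hᵀ + R = [63 -141; -141 743]
K = P̄·Hᵀ·S⁻¹ = [35/13464 419/4488; 911/2992 789/2992; -1063/1122 -31/374]
x' = x̄ + K·y = [37/72, 17/16, -17/6]
P' = (I − K·H)·P̄ = [24181/6732 -3347/1496 -2018/561; -3347/1496 6385/2992 609/374; -2018/561 609/374 1027/187]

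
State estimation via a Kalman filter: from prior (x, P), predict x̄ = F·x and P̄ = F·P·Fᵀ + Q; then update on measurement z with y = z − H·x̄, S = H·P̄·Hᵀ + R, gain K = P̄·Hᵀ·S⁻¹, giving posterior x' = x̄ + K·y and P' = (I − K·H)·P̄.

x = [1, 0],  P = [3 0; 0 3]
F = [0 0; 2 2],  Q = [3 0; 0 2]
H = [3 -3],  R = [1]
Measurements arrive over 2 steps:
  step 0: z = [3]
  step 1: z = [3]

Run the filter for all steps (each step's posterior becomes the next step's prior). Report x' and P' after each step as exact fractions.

step 0: x̄ = F·x = [0, 2]
step 0: P̄ = F·P·Fᵀ + Q = [3 0; 0 26]
step 0: y = z − H·x̄ = [9]
step 0: S = H·P̄·Hᵀ + R = [262]
step 0: K = P̄·Hᵀ·S⁻¹ = [9/262; -39/131]
step 0: x' = x̄ + K·y = [81/262, -89/131]
step 0: P' = (I − K·H)·P̄ = [705/262 351/131; 351/131 364/131]
step 1: x̄ = F·x = [0, -97/131]
step 1: P̄ = F·P·Fᵀ + Q = [3 0; 0 5936/131]
step 1: y = z − H·x̄ = [102/131]
step 1: S = H·P̄·Hᵀ + R = [57092/131]
step 1: K = P̄·Hᵀ·S⁻¹ = [1179/57092; -636/2039]
step 1: x' = x̄ + K·y = [459/28546, -2005/2039]
step 1: P' = (I − K·H)·P̄ = [160665/57092 5724/2039; 5724/2039 5936/2039]

step 0: x' = [81/262, -89/131], P' = [705/262 351/131; 351/131 364/131]
step 1: x' = [459/28546, -2005/2039], P' = [160665/57092 5724/2039; 5724/2039 5936/2039]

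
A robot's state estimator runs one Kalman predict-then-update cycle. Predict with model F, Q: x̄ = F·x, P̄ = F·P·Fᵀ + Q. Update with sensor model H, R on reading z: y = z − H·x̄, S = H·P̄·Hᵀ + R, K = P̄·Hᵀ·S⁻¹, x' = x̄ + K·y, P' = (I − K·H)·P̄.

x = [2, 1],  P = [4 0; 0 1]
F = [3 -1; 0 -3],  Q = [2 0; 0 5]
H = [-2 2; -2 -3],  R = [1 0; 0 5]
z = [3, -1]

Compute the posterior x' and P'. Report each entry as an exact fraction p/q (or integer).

x' = [-4235/6107, 1331/1773]
P' = [1752/6107 27/197; 27/197 418/1773]

x̄ = F·x = [5, -3]
P̄ = F·P·Fᵀ + Q = [39 3; 3 14]
y = z − H·x̄ = [19, 0]
S = H·P̄·Hᵀ + R = [189 78; 78 323]
K = P̄·Hᵀ·S⁻¹ = [-1830/6107 -1203/6107; 350/1773 -116/591]
x' = x̄ + K·y = [-4235/6107, 1331/1773]
P' = (I − K·H)·P̄ = [1752/6107 27/197; 27/197 418/1773]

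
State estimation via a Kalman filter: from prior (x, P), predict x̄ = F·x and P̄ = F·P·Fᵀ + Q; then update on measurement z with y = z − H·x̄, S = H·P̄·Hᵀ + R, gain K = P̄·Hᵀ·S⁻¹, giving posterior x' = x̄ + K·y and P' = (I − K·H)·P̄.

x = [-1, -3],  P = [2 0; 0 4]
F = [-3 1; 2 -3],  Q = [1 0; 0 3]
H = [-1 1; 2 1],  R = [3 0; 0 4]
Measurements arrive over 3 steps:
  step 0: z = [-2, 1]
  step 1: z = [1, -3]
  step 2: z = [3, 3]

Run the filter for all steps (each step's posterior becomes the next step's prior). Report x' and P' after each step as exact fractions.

step 0: x̄ = F·x = [0, 7]
step 0: P̄ = F·P·Fᵀ + Q = [23 -24; -24 47]
step 0: y = z − H·x̄ = [-9, -6]
step 0: S = H·P̄·Hᵀ + R = [121 -23; -23 47]
step 0: K = P̄·Hᵀ·S⁻¹ = [-1703/5158 1581/5158; 1657/2579 756/2579]
step 0: x' = x̄ + K·y = [5841/5158, -1396/2579]
step 0: P' = (I − K·H)·P̄ = [3811/5158 -649/2579; -649/2579 4322/2579]
step 1: x̄ = F·x = [-20315/5158, 10029/2579]
step 1: P̄ = F·P·Fᵀ + Q = [55889/5158 -31538/2579; -31538/2579 62045/2579]
step 1: y = z − H·x̄ = [-35215/5158, 2549/2579]
step 1: S = H·P̄·Hᵀ + R = [321605/5158 -25382/2579; -25382/2579 57987/2579]
step 1: K = P̄·Hᵀ·S⁻¹ = [-2195529/6731453 1865775/6731453; 4188002/6731453 1713483/6731453]
step 1: x' = x̄ + K·y = [-9678595/6731453, -722309/6731453]
step 1: P' = (I − K·H)·P̄ = [4683229/6731453 -1903358/6731453; -1903358/6731453 10660648/6731453]
step 2: x̄ = F·x = [28313476/6731453, -17190263/6731453]
step 2: P̄ = F·P·Fᵀ + Q = [70961310/6731453 -81018256/6731453; -81018256/6731453 157713403/6731453]
step 2: y = z − H·x̄ = [65698098/6731453, -19242330/6731453]
step 2: S = H·P̄·Hᵀ + R = [410905584/6731453 -65227473/6731453; -65227473/6731453 144411431/6731453]
step 2: K = P̄·Hᵀ·S⁻¹ = [-2670292558/8183202075 249454154/909244675; 5079675224/8183202075 227711663/909244675]
step 2: x' = x̄ + K·y = [646766804/2727734025, 7606989563/2727734025]
step 2: P' = (I − K·H)·P̄ = [5663742406/8183202075 -2347135268/8183202075; -2347135268/8183202075 12891890404/8183202075]

step 0: x' = [5841/5158, -1396/2579], P' = [3811/5158 -649/2579; -649/2579 4322/2579]
step 1: x' = [-9678595/6731453, -722309/6731453], P' = [4683229/6731453 -1903358/6731453; -1903358/6731453 10660648/6731453]
step 2: x' = [646766804/2727734025, 7606989563/2727734025], P' = [5663742406/8183202075 -2347135268/8183202075; -2347135268/8183202075 12891890404/8183202075]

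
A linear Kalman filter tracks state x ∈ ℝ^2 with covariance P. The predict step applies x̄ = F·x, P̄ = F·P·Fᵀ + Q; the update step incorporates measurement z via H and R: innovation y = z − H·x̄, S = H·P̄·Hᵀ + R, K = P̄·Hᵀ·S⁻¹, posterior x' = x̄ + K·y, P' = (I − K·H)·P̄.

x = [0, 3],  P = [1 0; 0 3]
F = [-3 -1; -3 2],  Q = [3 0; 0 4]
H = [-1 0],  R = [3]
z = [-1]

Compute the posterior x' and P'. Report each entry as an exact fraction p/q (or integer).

x̄ = F·x = [-3, 6]
P̄ = F·P·Fᵀ + Q = [15 3; 3 25]
y = z − H·x̄ = [-4]
S = H·P̄·Hᵀ + R = [18]
K = P̄·Hᵀ·S⁻¹ = [-5/6; -1/6]
x' = x̄ + K·y = [1/3, 20/3]
P' = (I − K·H)·P̄ = [5/2 1/2; 1/2 49/2]

x' = [1/3, 20/3]
P' = [5/2 1/2; 1/2 49/2]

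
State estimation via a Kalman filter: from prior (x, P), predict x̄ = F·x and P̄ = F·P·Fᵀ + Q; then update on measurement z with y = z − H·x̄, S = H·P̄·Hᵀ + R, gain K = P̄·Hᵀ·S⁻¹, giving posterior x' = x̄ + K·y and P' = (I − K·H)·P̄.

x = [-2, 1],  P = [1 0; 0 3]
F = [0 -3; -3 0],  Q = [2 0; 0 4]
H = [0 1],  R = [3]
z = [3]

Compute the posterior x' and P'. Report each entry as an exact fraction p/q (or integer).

x' = [-3, 57/16]
P' = [29 0; 0 39/16]

x̄ = F·x = [-3, 6]
P̄ = F·P·Fᵀ + Q = [29 0; 0 13]
y = z − H·x̄ = [-3]
S = H·P̄·Hᵀ + R = [16]
K = P̄·Hᵀ·S⁻¹ = [0; 13/16]
x' = x̄ + K·y = [-3, 57/16]
P' = (I − K·H)·P̄ = [29 0; 0 39/16]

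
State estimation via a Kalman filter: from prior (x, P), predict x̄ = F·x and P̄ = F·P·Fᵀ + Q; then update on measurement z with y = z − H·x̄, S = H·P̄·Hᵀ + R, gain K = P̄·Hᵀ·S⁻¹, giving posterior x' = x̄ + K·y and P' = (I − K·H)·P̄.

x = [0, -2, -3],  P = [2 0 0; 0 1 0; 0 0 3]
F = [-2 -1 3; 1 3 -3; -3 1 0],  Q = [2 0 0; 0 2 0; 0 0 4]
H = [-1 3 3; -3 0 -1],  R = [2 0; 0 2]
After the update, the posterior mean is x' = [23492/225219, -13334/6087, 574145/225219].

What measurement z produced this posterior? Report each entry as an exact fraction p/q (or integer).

x̄ = F·x = [-7, 3, -2]
P̄ = F·P·Fᵀ + Q = [38 -34 11; -34 40 -3; 11 -3 23]
S = H·P̄·Hᵀ + R = [691 272; 272 433]
K = P̄·Hᵀ·S⁻¹ = [-12331/225219 -57271/225219; 925/6087 895/6087; 36449/225219 -52024/225219]
x' − x̄ = [1600025/225219, -31595/6087, 1024583/225219] = K·y
y = (KᵀK)⁻¹·Kᵀ·(x' − x̄) = [-9, -26]
z = y + H·x̄ = [-9, -26] + [10, 23] = [1, -3]

z = [1, -3]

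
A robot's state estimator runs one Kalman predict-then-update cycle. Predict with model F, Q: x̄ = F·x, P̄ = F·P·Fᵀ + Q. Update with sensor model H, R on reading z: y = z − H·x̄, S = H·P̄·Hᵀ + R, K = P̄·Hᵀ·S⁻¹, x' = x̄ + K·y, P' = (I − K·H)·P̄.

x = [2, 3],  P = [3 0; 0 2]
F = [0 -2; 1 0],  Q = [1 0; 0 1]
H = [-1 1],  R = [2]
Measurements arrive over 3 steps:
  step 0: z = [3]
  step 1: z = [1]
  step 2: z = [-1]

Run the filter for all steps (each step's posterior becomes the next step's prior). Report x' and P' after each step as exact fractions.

step 0: x̄ = F·x = [-6, 2]
step 0: P̄ = F·P·Fᵀ + Q = [9 0; 0 4]
step 0: y = z − H·x̄ = [-5]
step 0: S = H·P̄·Hᵀ + R = [15]
step 0: K = P̄·Hᵀ·S⁻¹ = [-3/5; 4/15]
step 0: x' = x̄ + K·y = [-3, 2/3]
step 0: P' = (I − K·H)·P̄ = [18/5 12/5; 12/5 44/15]
step 1: x̄ = F·x = [-4/3, -3]
step 1: P̄ = F·P·Fᵀ + Q = [191/15 -24/5; -24/5 23/5]
step 1: y = z − H·x̄ = [8/3]
step 1: S = H·P̄·Hᵀ + R = [434/15]
step 1: K = P̄·Hᵀ·S⁻¹ = [-263/434; 141/434]
step 1: x' = x̄ + K·y = [-640/217, -463/217]
step 1: P' = (I − K·H)·P̄ = [915/434 389/434; 389/434 671/434]
step 2: x̄ = F·x = [926/217, -640/217]
step 2: P̄ = F·P·Fᵀ + Q = [1559/217 -389/217; -389/217 1349/434]
step 2: y = z − H·x̄ = [1349/217]
step 2: S = H·P̄·Hᵀ + R = [6891/434]
step 2: K = P̄·Hᵀ·S⁻¹ = [-3896/6891; 709/2297]
step 2: x' = x̄ + K·y = [5186/6891, -2367/2297]
step 2: P' = (I − K·H)·P̄ = [14533/6891 2247/2297; 2247/2297 3665/2297]

step 0: x' = [-3, 2/3], P' = [18/5 12/5; 12/5 44/15]
step 1: x' = [-640/217, -463/217], P' = [915/434 389/434; 389/434 671/434]
step 2: x' = [5186/6891, -2367/2297], P' = [14533/6891 2247/2297; 2247/2297 3665/2297]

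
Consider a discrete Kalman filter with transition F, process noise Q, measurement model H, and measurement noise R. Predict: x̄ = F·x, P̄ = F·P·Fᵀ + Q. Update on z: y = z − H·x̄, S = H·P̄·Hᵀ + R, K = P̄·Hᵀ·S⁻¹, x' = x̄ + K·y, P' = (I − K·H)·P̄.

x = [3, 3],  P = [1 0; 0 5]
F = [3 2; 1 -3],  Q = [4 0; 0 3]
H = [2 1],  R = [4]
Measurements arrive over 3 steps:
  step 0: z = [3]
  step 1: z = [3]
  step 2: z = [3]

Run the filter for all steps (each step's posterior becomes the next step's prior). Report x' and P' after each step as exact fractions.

step 0: x' = [48/11, -51/11], P' = [1020/77 -1884/77; -1884/77 3748/77]
step 1: x' = [168378/29123, -242331/29123], P' = [627120/29123 -1264224/29123; -1264224/29123 2663676/29123]
step 2: x' = [13144920/2337607, -18791907/2337607], P' = [437356196/16363249 -885760200/16363249; -885760200/16363249 1858603044/16363249]

step 0: x̄ = F·x = [15, -6]
step 0: P̄ = F·P·Fᵀ + Q = [33 -27; -27 49]
step 0: y = z − H·x̄ = [-21]
step 0: S = H·P̄·Hᵀ + R = [77]
step 0: K = P̄·Hᵀ·S⁻¹ = [39/77; -5/77]
step 0: x' = x̄ + K·y = [48/11, -51/11]
step 0: P' = (I − K·H)·P̄ = [1020/77 -1884/77; -1884/77 3748/77]
step 1: x̄ = F·x = [42/11, 201/11]
step 1: P̄ = F·P·Fᵀ + Q = [1872/77 -6240/77; -6240/77 46287/77]
step 1: y = z − H·x̄ = [-252/11]
step 1: S = H·P̄·Hᵀ + R = [29123/77]
step 1: K = P̄·Hᵀ·S⁻¹ = [-2496/29123; 33807/29123]
step 1: x' = x̄ + K·y = [168378/29123, -242331/29123]
step 1: P' = (I − K·H)·P̄ = [627120/29123 -1264224/29123; -1264224/29123 2663676/29123]
step 2: x̄ = F·x = [20472/29123, 895371/29123]
step 2: P̄ = F·P·Fᵀ + Q = [1244588/29123 -5251128/29123; -5251128/29123 32272917/29123]
step 2: y = z − H·x̄ = [-848946/29123]
step 2: S = H·P̄·Hᵀ + R = [16363249/29123]
step 2: K = P̄·Hᵀ·S⁻¹ = [-2761952/16363249; 21770661/16363249]
step 2: x' = x̄ + K·y = [13144920/2337607, -18791907/2337607]
step 2: P' = (I − K·H)·P̄ = [437356196/16363249 -885760200/16363249; -885760200/16363249 1858603044/16363249]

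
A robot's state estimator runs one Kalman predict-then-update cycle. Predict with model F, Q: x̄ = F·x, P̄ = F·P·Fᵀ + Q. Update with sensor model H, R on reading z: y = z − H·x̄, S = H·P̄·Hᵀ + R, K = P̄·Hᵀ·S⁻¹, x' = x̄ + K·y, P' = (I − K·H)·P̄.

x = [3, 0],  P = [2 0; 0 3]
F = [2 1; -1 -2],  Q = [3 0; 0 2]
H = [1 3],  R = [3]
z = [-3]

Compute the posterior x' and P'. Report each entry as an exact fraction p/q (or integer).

x' = [6, -3]
P' = [1158/101 -402/101; -402/101 172/101]

x̄ = F·x = [6, -3]
P̄ = F·P·Fᵀ + Q = [14 -10; -10 16]
y = z − H·x̄ = [0]
S = H·P̄·Hᵀ + R = [101]
K = P̄·Hᵀ·S⁻¹ = [-16/101; 38/101]
x' = x̄ + K·y = [6, -3]
P' = (I − K·H)·P̄ = [1158/101 -402/101; -402/101 172/101]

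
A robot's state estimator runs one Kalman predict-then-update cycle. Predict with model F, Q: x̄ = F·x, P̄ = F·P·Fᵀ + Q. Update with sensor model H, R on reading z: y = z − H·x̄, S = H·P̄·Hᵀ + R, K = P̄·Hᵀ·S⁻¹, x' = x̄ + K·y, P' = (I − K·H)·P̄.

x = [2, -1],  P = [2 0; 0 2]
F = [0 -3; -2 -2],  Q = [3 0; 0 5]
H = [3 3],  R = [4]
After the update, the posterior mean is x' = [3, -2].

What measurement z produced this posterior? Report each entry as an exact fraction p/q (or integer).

z = [3]

x̄ = F·x = [3, -2]
P̄ = F·P·Fᵀ + Q = [21 12; 12 21]
S = H·P̄·Hᵀ + R = [598]
K = P̄·Hᵀ·S⁻¹ = [99/598; 99/598]
x' − x̄ = [0, 0] = K·y
y = (KᵀK)⁻¹·Kᵀ·(x' − x̄) = [0]
z = y + H·x̄ = [0] + [3] = [3]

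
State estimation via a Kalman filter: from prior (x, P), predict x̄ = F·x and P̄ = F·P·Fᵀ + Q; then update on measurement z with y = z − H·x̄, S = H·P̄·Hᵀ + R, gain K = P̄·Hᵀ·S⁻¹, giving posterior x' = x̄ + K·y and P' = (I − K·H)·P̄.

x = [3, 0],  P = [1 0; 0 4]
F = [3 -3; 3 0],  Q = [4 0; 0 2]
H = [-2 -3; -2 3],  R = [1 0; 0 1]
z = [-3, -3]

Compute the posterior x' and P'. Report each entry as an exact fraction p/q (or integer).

x' = [33283/22181, 999/22181]
P' = [8293/66543 3/22181; 3/22181 1225/22181]

x̄ = F·x = [9, 9]
P̄ = F·P·Fᵀ + Q = [49 9; 9 11]
y = z − H·x̄ = [42, -12]
S = H·P̄·Hᵀ + R = [404 97; 97 188]
K = P̄·Hᵀ·S⁻¹ = [-16613/66543 -16559/66543; -3681/22181 3669/22181]
x' = x̄ + K·y = [33283/22181, 999/22181]
P' = (I − K·H)·P̄ = [8293/66543 3/22181; 3/22181 1225/22181]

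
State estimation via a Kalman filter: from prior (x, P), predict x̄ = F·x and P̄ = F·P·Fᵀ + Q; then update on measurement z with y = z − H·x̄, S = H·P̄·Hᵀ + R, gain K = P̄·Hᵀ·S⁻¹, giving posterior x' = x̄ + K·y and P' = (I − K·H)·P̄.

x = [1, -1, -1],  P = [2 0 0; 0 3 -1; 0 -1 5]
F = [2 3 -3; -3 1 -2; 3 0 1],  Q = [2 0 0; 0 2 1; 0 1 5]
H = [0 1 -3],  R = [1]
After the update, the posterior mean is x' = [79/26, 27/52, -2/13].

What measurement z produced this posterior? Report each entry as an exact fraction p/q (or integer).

z = [1]

x̄ = F·x = [2, -2, 2]
P̄ = F·P·Fᵀ + Q = [100 36 -6; 36 47 -28; -6 -28 28]
S = H·P̄·Hᵀ + R = [468]
K = P̄·Hᵀ·S⁻¹ = [3/26; 131/468; -28/117]
x' − x̄ = [27/26, 131/52, -28/13] = K·y
y = (KᵀK)⁻¹·Kᵀ·(x' − x̄) = [9]
z = y + H·x̄ = [9] + [-8] = [1]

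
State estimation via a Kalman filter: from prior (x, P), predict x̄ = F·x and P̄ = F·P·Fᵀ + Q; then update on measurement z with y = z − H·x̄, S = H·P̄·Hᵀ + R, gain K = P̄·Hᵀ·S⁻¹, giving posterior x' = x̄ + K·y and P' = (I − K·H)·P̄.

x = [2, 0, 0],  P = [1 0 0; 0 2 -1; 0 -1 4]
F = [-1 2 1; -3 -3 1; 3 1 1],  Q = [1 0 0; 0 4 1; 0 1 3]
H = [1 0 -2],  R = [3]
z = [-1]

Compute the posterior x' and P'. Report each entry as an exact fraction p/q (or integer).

x̄ = F·x = [-2, -6, 6]
P̄ = F·P·Fᵀ + Q = [10 -4 2; -4 41 -8; 2 -8 16]
y = z − H·x̄ = [13]
S = H·P̄·Hᵀ + R = [69]
K = P̄·Hᵀ·S⁻¹ = [2/23; 4/23; -10/23]
x' = x̄ + K·y = [-20/23, -86/23, 8/23]
P' = (I − K·H)·P̄ = [218/23 -116/23 106/23; -116/23 895/23 -64/23; 106/23 -64/23 68/23]

x' = [-20/23, -86/23, 8/23]
P' = [218/23 -116/23 106/23; -116/23 895/23 -64/23; 106/23 -64/23 68/23]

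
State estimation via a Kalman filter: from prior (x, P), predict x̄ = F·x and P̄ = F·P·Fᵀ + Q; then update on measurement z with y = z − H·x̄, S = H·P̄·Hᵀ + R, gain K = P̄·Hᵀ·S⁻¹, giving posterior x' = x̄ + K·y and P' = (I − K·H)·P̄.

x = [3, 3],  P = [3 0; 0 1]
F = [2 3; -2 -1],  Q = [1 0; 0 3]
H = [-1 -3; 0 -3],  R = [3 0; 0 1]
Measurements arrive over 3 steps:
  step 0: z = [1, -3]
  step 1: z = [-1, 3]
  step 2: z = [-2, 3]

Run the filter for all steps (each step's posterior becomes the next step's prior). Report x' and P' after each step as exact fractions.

step 0: x' = [-605/827, 1227/1654], P' = [2319/827 -213/827; -213/827 175/1654]
step 1: x' = [3967405/1377211, -1258084/1377211], P' = [2682543/1377211 -266385/1377211; -266385/1377211 139081/1377211]
step 2: x' = [550310723/214019926, -742108123/856079704], P' = [200916501/107009963 -39613179/214019926; -39613179/214019926 85607275/856079704]

step 0: x̄ = F·x = [15, -9]
step 0: P̄ = F·P·Fᵀ + Q = [22 -15; -15 16]
step 0: y = z − H·x̄ = [-11, -30]
step 0: S = H·P̄·Hᵀ + R = [79 99; 99 145]
step 0: K = P̄·Hᵀ·S⁻¹ = [-560/827 639/827; -33/1654 -525/1654]
step 0: x' = x̄ + K·y = [-605/827, 1227/1654]
step 0: P' = (I − K·H)·P̄ = [2319/827 -213/827; -213/827 175/1654]
step 1: x̄ = F·x = [1261/1654, 1193/1654]
step 1: P̄ = F·P·Fᵀ + Q = [16669/1654 -15669/1654; -15669/1654 21985/1654]
step 1: y = z − H·x̄ = [1593/827, 8541/1654]
step 1: S = H·P̄·Hᵀ + R = [62741/827 75429/827; 75429/827 199519/1654]
step 1: K = P̄·Hᵀ·S⁻¹ = [-627796/1377211 799155/1377211; -50286/1377211 -417243/1377211]
step 1: x' = x̄ + K·y = [3967405/1377211, -1258084/1377211]
step 1: P' = (I − K·H)·P̄ = [2682543/1377211 -266385/1377211; -266385/1377211 139081/1377211]
step 2: x̄ = F·x = [4160558/1377211, -6676726/1377211]
step 2: P̄ = F·P·Fᵀ + Q = [10162492/1377211 -9016335/1377211; -9016335/1377211 13935346/1377211]
step 2: y = z − H·x̄ = [-18624042/1377211, -15898545/1377211]
step 2: S = H·P̄·Hᵀ + R = [85614229/1377211 98369109/1377211; 98369109/1377211 126795325/1377211]
step 2: K = P̄·Hᵀ·S⁻¹ = [-94331155/214019926 118839537/214019926; -32789703/856079704 -256821825/856079704]
step 2: x' = x̄ + K·y = [550310723/214019926, -742108123/856079704]
step 2: P' = (I − K·H)·P̄ = [200916501/107009963 -39613179/214019926; -39613179/214019926 85607275/856079704]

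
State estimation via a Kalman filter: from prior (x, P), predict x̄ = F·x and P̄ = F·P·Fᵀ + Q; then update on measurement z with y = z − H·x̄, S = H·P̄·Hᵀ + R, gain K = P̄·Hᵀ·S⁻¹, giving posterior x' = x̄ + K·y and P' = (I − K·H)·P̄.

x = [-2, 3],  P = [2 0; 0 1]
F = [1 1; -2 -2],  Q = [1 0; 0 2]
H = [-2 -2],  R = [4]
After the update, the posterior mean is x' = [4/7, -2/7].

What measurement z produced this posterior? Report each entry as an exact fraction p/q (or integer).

x̄ = F·x = [1, -2]
P̄ = F·P·Fᵀ + Q = [4 -6; -6 14]
S = H·P̄·Hᵀ + R = [28]
K = P̄·Hᵀ·S⁻¹ = [1/7; -4/7]
x' − x̄ = [-3/7, 12/7] = K·y
y = (KᵀK)⁻¹·Kᵀ·(x' − x̄) = [-3]
z = y + H·x̄ = [-3] + [2] = [-1]

z = [-1]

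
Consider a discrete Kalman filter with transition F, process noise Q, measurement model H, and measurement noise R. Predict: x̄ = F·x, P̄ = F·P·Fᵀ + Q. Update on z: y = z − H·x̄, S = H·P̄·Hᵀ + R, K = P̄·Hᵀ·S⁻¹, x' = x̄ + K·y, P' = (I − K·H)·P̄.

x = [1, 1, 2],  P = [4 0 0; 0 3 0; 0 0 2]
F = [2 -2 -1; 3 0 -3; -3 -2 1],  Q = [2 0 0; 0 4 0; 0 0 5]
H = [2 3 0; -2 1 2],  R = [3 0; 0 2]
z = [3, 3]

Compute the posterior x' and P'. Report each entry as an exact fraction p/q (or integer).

x̄ = F·x = [-2, -3, -3]
P̄ = F·P·Fᵀ + Q = [32 30 -14; 30 58 -42; -14 -42 55]
y = z − H·x̄ = [16, 8]
S = H·P̄·Hᵀ + R = [1013 -382; -382 232]
K = P̄·Hᵀ·S⁻¹ = [3011/22273 -1989/44546; 5359/22273 1135/44546; 236/22273 9605/22273]
x' = x̄ + K·y = [-4326/22273, 23465/22273, 13797/22273]
P' = (I − K·H)·P̄ = [187383/22273 -121911/22273 247344/22273; -121911/22273 86633/22273 -164660/22273; 247344/22273 -164660/22273 339279/22273]

x' = [-4326/22273, 23465/22273, 13797/22273]
P' = [187383/22273 -121911/22273 247344/22273; -121911/22273 86633/22273 -164660/22273; 247344/22273 -164660/22273 339279/22273]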